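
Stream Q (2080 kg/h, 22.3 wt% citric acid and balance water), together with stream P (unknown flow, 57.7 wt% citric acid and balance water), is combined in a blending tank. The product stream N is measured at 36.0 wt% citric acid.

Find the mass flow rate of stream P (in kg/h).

1313 kg/h

Let P be the unknown flow. Total out = 2080 + P.
citric acid balance: 463.84 + 0.577·P = 0.360·(2080 + P)
(0.577 − 0.360)·P = 0.360×2080 − 463.84 = 284.96
P = 284.96 / 0.217 = 1313.2 kg/h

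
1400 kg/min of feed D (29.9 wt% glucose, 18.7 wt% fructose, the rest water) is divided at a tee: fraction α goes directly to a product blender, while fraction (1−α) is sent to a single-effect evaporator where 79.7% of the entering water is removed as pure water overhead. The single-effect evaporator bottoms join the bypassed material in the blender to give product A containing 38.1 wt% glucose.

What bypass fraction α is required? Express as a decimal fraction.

0.475

All 1400×0.299 = 418.6 kg/min of glucose reaches A, so A = 418.6/0.381 = 1098.7 kg/min and vapour = 301.31 kg/min.
The evaporator receives (1−α)·1400 of feed at 0.514 water and removes 0.797 of that water:
0.797×0.514×(1−α)×1400 = 301.31
(1−α) = 301.31/573.52 = 0.5254;  α = 0.4746.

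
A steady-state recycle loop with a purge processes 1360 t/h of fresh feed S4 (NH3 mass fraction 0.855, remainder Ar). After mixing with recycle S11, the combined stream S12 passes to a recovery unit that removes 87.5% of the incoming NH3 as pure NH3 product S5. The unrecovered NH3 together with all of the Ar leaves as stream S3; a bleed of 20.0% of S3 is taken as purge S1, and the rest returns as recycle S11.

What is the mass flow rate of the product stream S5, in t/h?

1130 t/h

NH3 in S12: m_A = 1360×0.855 + (1−0.200)·(1−0.875)·m_A, so m_A = 1162.8/0.9000 = 1292 t/h.
Product S5 = 0.875×1292 = 1130.5 t/h.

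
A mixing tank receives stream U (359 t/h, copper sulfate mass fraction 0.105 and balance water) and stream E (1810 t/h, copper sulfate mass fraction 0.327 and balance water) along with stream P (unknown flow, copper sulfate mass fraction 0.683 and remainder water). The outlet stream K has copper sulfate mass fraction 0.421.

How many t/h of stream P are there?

Let P be the unknown flow. Total out = 2169 + P.
copper sulfate balance: 629.57 + 0.683·P = 0.421·(2169 + P)
(0.683 − 0.421)·P = 0.421×2169 − 629.57 = 283.58
P = 283.58 / 0.262 = 1082.4 t/h

1082 t/h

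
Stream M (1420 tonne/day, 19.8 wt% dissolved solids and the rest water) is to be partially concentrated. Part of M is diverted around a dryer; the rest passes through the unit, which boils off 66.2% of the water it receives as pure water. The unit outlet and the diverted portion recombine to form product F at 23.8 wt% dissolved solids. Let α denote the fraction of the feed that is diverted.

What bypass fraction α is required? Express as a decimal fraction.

0.683

All 1420×0.198 = 281.16 tonne/day of dissolved solids reaches F, so F = 281.16/0.238 = 1181.3 tonne/day and vapour = 238.66 tonne/day.
The evaporator receives (1−α)·1420 of feed at 0.802 water and removes 0.662 of that water:
0.662×0.802×(1−α)×1420 = 238.66
(1−α) = 238.66/753.91 = 0.3166;  α = 0.6834.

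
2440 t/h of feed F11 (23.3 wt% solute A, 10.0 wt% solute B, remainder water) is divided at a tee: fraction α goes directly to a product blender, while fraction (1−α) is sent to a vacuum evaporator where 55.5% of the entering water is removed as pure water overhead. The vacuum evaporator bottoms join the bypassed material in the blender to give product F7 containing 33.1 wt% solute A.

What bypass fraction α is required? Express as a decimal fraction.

0.200

All 2440×0.233 = 568.52 t/h of solute A reaches F7, so F7 = 568.52/0.331 = 1717.6 t/h and vapour = 722.42 t/h.
The evaporator receives (1−α)·2440 of feed at 0.667 water and removes 0.555 of that water:
0.555×0.667×(1−α)×2440 = 722.42
(1−α) = 722.42/903.25 = 0.7998;  α = 0.2002.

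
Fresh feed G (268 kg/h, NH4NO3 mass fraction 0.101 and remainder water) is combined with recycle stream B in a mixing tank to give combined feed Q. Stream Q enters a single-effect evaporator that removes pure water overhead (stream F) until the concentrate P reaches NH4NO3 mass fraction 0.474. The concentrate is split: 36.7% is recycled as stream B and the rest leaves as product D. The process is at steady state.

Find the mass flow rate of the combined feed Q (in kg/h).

Overall NH4NO3 balance (none leaves overhead): NH4NO3 in fresh feed = NH4NO3 in product, i.e. 268×0.101 = (1−0.367)·P·0.474.
P = 27.068/(0.474×0.633) = 90.214 kg/h.
Recycle B = 0.367×90.214 = 33.109 kg/h.
Combined feed Q = 268 + 33.109 = 301.11 kg/h.

301.1 kg/h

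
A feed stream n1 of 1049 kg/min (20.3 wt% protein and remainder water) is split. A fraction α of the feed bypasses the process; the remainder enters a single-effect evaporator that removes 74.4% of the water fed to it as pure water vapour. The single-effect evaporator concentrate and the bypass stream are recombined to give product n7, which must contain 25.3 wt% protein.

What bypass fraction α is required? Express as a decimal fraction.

0.667

All 1049×0.203 = 212.95 kg/min of protein reaches n7, so n7 = 212.95/0.253 = 841.69 kg/min and vapour = 207.31 kg/min.
The evaporator receives (1−α)·1049 of feed at 0.797 water and removes 0.744 of that water:
0.744×0.797×(1−α)×1049 = 207.31
(1−α) = 207.31/622.02 = 0.3333;  α = 0.6667.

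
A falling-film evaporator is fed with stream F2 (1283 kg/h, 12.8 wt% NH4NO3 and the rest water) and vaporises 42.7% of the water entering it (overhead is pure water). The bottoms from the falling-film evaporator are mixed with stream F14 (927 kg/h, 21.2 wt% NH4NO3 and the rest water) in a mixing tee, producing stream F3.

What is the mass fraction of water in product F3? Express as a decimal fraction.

Vapour removed = 0.427×0.872×1283 = 477.72 kg/h; concentrate = 805.28 kg/h.
water reaching the mixer = 641.06 (from concentrate) + 927×0.788 = 1371.5 kg/h.
Product flow = 805.28 + 927 = 1732.3 kg/h; water fraction = 0.792.

0.792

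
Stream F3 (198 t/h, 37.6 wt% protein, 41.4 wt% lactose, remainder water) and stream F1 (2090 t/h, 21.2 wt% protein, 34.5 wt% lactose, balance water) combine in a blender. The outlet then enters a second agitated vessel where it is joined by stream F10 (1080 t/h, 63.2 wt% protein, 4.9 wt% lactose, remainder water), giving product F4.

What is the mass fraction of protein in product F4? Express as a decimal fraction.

0.3563

Overall, product flow = 3368 t/h.
protein in = 198×0.376 + 2090×0.212 + 1080×0.632 = 1200.1 t/h.
protein fraction in F4 = 0.3563.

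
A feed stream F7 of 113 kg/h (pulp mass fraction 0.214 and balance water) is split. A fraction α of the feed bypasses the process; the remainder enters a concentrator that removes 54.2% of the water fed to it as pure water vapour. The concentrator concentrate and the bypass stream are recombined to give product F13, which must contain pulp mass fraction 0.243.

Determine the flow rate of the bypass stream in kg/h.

81.34 kg/h

All 113×0.214 = 24.182 kg/h of pulp reaches F13, so F13 = 24.182/0.243 = 99.514 kg/h and vapour = 13.486 kg/h.
The evaporator receives (1−α)·113 of feed at 0.786 water and removes 0.542 of that water:
0.542×0.786×(1−α)×113 = 13.486
(1−α) = 13.486/48.139 = 0.2801;  α = 0.7199.
Bypass flow = 0.7199×113 = 81.345 kg/h.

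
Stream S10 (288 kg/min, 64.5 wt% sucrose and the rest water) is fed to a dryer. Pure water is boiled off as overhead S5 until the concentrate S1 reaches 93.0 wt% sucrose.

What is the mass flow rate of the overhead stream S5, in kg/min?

sucrose is conserved: 288×0.645 = 185.76 kg/min all reports to the concentrate.
Concentrate = 185.76/(target fraction) = 199.74 kg/min.
Overhead = 288 − 199.74 = 88.258 kg/min.

88.26 kg/min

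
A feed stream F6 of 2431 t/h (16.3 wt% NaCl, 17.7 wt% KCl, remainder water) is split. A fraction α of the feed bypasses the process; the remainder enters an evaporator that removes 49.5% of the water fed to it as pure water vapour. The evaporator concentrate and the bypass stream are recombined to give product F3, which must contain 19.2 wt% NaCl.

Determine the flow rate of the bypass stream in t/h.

1307 t/h

All 2431×0.163 = 396.25 t/h of NaCl reaches F3, so F3 = 396.25/0.192 = 2063.8 t/h and vapour = 367.18 t/h.
The evaporator receives (1−α)·2431 of feed at 0.660 water and removes 0.495 of that water:
0.495×0.660×(1−α)×2431 = 367.18
(1−α) = 367.18/794.21 = 0.4623;  α = 0.5377.
Bypass flow = 0.5377×2431 = 1307.1 t/h.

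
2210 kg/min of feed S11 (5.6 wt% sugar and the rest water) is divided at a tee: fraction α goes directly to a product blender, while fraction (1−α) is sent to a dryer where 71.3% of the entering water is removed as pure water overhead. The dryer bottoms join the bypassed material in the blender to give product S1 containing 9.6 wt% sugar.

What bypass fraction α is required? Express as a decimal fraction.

All 2210×0.056 = 123.76 kg/min of sugar reaches S1, so S1 = 123.76/0.096 = 1289.2 kg/min and vapour = 920.83 kg/min.
The evaporator receives (1−α)·2210 of feed at 0.944 water and removes 0.713 of that water:
0.713×0.944×(1−α)×2210 = 920.83
(1−α) = 920.83/1487.5 = 0.6191;  α = 0.3809.

0.381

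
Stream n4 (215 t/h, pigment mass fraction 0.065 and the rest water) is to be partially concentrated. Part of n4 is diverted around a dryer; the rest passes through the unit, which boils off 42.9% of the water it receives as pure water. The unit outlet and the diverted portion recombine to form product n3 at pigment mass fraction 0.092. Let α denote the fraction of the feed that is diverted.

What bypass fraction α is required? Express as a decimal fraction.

0.268

All 215×0.065 = 13.975 t/h of pigment reaches n3, so n3 = 13.975/0.092 = 151.9 t/h and vapour = 63.098 t/h.
The evaporator receives (1−α)·215 of feed at 0.935 water and removes 0.429 of that water:
0.429×0.935×(1−α)×215 = 63.098
(1−α) = 63.098/86.24 = 0.7317;  α = 0.2683.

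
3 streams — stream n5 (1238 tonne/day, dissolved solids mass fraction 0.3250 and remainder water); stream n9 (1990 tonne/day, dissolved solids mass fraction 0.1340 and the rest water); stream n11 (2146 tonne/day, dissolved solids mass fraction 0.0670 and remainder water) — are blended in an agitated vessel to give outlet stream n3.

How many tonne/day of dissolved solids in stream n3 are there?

812.8 tonne/day

dissolved solids out = dissolved solids in = 1238×0.325 + 1990×0.134 + 2146×0.067 = 812.79 tonne/day.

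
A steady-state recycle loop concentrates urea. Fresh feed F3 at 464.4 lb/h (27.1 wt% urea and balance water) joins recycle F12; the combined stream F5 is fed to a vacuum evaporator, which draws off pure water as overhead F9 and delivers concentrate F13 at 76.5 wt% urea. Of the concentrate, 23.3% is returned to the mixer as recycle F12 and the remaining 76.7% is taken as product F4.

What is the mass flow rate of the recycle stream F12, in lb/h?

49.98 lb/h

Overall urea balance (none leaves overhead): urea in fresh feed = urea in product, i.e. 464.4×0.271 = (1−0.233)·F13·0.765.
F13 = 125.85/(0.765×0.767) = 214.49 lb/h.
Recycle F12 = 0.233×214.49 = 49.976 lb/h.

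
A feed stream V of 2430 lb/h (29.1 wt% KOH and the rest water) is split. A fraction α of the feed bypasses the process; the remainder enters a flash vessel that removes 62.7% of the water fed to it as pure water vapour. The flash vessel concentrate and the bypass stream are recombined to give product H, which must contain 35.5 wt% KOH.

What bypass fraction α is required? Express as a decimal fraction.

All 2430×0.291 = 707.13 lb/h of KOH reaches H, so H = 707.13/0.355 = 1991.9 lb/h and vapour = 438.08 lb/h.
The evaporator receives (1−α)·2430 of feed at 0.709 water and removes 0.627 of that water:
0.627×0.709×(1−α)×2430 = 438.08
(1−α) = 438.08/1080.2 = 0.4055;  α = 0.5945.

0.594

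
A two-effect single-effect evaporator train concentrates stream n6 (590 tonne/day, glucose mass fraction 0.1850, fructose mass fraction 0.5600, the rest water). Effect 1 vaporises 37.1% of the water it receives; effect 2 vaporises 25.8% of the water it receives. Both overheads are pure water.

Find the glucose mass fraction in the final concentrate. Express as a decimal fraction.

0.2141

water in feed = 590×0.255 = 150.45 tonne/day.
After stage 1: water left = (1−0.371)×150.45 = 94.633; stream total = 534.18 tonne/day.
After stage 2: water left = (1−0.258)×94.633 = 70.218; final concentrate = 509.77 tonne/day.
glucose fraction = 109.15/509.77 = 0.2141.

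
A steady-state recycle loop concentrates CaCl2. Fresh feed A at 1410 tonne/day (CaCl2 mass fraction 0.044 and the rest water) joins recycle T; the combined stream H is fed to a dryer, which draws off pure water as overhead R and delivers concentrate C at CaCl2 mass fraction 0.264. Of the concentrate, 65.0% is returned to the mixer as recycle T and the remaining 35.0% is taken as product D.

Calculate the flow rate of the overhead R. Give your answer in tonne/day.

1175 tonne/day

Overall CaCl2 balance (none leaves overhead): CaCl2 in fresh feed = CaCl2 in product, i.e. 1410×0.044 = (1−0.650)·C·0.264.
C = 62.04/(0.264×0.350) = 671.43 tonne/day.
Recycle T = 0.650×671.43 = 436.43 tonne/day.
Combined feed H = 1410 + 436.43 = 1846.4 tonne/day.
Overhead R = H − C = 1846.4 − 671.43 = 1175 tonne/day.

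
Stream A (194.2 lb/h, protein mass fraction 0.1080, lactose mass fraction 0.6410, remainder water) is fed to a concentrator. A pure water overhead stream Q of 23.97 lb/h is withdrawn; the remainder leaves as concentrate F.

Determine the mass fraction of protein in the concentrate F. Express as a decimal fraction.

0.1232

protein is not removed: 194.2×0.108 = 20.974 lb/h of protein enters F.
Concentrate = 194.2 − 23.97 = 170.23 lb/h.
Mass fraction = 20.974/170.23 = 0.1232.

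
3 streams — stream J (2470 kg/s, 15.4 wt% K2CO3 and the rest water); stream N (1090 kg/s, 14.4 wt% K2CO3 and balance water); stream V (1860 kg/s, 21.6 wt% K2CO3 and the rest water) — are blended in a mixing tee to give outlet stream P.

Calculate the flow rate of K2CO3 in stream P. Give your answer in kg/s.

939.1 kg/s

K2CO3 out = K2CO3 in = 2470×0.154 + 1090×0.144 + 1860×0.216 = 939.1 kg/s.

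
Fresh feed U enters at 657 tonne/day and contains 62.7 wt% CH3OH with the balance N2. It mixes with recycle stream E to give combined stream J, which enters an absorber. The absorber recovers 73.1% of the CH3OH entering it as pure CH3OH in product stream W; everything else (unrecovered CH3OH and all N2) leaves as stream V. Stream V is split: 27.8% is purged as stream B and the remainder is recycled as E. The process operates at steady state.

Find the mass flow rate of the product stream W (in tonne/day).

CH3OH in J: m_A = 657×0.627 + (1−0.278)·(1−0.731)·m_A, so m_A = 411.94/0.8058 = 511.23 tonne/day.
Product W = 0.731×511.23 = 373.71 tonne/day.

373.7 tonne/day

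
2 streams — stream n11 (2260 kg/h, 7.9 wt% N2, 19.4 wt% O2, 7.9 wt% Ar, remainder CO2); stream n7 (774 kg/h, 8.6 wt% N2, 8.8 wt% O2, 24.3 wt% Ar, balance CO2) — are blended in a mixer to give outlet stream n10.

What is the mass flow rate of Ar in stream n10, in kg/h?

Ar out = Ar in = 2260×0.079 + 774×0.243 = 366.62 kg/h.

366.6 kg/h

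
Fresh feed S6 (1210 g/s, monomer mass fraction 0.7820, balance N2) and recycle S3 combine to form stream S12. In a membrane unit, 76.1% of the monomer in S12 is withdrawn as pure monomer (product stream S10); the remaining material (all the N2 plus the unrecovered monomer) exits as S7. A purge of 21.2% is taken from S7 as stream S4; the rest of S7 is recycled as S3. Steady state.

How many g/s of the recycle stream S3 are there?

1200 g/s

N2 enters only via S6 and leaves only via the purge: 1210×0.218 = 0.212×(N2 in S7), and the membrane unit passes all N2, so N2 in S12 = N2 in S7 = 1244.2 g/s.
monomer in S12: m_A = 1210×0.782 + (1−0.212)·(1−0.761)·m_A, so m_A = 946.22/0.8117 = 1165.8 g/s.
S7 = (1−0.761)×1165.8 + 1244.2 = 1522.9 g/s.
Recycle S3 = (1−0.212)×1522.9 = 1200 g/s.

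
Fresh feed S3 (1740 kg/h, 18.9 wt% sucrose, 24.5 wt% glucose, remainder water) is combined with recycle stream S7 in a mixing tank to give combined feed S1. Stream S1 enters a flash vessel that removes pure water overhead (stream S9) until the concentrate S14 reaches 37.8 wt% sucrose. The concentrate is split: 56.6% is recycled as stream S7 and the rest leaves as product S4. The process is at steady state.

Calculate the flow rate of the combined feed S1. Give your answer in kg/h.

2875 kg/h

Overall sucrose balance (none leaves overhead): sucrose in fresh feed = sucrose in product, i.e. 1740×0.189 = (1−0.566)·S14·0.378.
S14 = 328.86/(0.378×0.434) = 2004.6 kg/h.
Recycle S7 = 0.566×2004.6 = 1134.6 kg/h.
Combined feed S1 = 1740 + 1134.6 = 2874.6 kg/h.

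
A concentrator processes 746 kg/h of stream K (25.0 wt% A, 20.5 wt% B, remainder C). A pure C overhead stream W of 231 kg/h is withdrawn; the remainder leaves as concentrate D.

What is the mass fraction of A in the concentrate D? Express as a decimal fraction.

A is not removed: 746×0.250 = 186.5 kg/h of A enters D.
Concentrate = 746 − 231 = 515 kg/h.
Mass fraction = 186.5/515 = 0.362.

0.362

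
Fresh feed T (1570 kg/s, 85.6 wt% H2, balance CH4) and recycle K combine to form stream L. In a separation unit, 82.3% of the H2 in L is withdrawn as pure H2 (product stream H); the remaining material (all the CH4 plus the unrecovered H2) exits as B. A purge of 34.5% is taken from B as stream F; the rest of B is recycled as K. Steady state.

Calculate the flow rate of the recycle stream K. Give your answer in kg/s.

CH4 enters only via T and leaves only via the purge: 1570×0.144 = 0.345×(CH4 in B), and the separation unit passes all CH4, so CH4 in L = CH4 in B = 655.3 kg/s.
H2 in L: m_A = 1570×0.856 + (1−0.345)·(1−0.823)·m_A, so m_A = 1343.9/0.8841 = 1520.2 kg/s.
B = (1−0.823)×1520.2 + 655.3 = 924.37 kg/s.
Recycle K = (1−0.345)×924.37 = 605.46 kg/s.

605.5 kg/s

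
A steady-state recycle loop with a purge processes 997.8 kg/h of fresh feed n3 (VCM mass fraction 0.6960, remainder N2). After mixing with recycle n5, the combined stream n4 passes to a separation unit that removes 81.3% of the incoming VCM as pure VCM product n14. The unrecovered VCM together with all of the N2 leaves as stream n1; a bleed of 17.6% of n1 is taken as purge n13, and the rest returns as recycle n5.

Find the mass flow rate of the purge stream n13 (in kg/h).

330.4 kg/h

N2 enters only via n3 and leaves only via the purge: 997.8×0.304 = 0.176×(N2 in n1), and the separation unit passes all N2, so N2 in n4 = N2 in n1 = 1723.5 kg/h.
VCM in n4: m_A = 997.8×0.696 + (1−0.176)·(1−0.813)·m_A, so m_A = 694.47/0.8459 = 820.97 kg/h.
n1 = (1−0.813)×820.97 + 1723.5 = 1877 kg/h.
Purge n13 = 0.176×1877 = 330.35 kg/h.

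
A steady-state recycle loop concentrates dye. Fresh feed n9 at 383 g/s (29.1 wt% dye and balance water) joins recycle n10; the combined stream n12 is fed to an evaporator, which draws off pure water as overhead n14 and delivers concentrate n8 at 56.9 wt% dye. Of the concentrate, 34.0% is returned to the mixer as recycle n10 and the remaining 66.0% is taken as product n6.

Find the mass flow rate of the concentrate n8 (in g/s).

Overall dye balance (none leaves overhead): dye in fresh feed = dye in product, i.e. 383×0.291 = (1−0.340)·n8·0.569.
n8 = 111.45/(0.569×0.660) = 296.78 g/s.

296.8 g/s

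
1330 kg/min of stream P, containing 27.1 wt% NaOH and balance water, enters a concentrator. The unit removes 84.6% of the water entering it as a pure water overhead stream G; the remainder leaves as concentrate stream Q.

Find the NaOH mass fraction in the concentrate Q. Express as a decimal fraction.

0.7071

NaOH is not removed: 1330×0.271 = 360.43 kg/min of NaOH enters Q.
water entering = 1330×0.729 = 969.57 kg/min; overhead removed = 0.846×969.57 = 820.26 kg/min.
Concentrate = 1330 − 820.26 = 509.74 kg/min.
Mass fraction = 360.43/509.74 = 0.7071.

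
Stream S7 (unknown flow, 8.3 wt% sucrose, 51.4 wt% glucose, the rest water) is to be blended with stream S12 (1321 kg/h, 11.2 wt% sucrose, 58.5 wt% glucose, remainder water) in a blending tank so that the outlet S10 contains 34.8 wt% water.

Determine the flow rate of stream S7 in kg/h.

Let S7 be the unknown flow. Total out = 1321 + S7.
water balance: 400.26 + 0.403·S7 = 0.348·(1321 + S7)
(0.403 − 0.348)·S7 = 0.348×1321 − 400.26 = 59.445
S7 = 59.445 / 0.055 = 1080.8 kg/h

1081 kg/h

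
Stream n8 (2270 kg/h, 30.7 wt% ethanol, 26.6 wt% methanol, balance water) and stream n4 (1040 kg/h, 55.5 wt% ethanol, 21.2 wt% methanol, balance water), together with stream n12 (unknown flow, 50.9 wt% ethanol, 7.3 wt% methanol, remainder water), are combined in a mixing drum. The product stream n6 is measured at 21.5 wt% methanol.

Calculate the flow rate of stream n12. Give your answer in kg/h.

793.3 kg/h

Let n12 be the unknown flow. Total out = 3310 + n12.
methanol balance: 824.3 + 0.073·n12 = 0.215·(3310 + n12)
(0.073 − 0.215)·n12 = 0.215×3310 − 824.3 = -112.65
n12 = -112.65 / -0.142 = 793.31 kg/h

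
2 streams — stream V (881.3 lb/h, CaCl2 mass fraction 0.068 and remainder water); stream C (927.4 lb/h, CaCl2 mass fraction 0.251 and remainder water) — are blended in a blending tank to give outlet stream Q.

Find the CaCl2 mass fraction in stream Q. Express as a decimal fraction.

Total flow out = 881.3 + 927.4 = 1808.7 lb/h.
CaCl2 in = 881.3×0.068 + 927.4×0.251 = 292.71 lb/h.
CaCl2 mass fraction in Q = 292.71/1808.7 = 0.162.

0.162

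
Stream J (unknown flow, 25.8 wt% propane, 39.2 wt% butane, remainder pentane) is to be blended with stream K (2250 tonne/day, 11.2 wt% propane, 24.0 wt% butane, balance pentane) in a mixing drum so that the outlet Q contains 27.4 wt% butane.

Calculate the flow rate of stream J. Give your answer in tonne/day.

Let J be the unknown flow. Total out = 2250 + J.
butane balance: 540 + 0.392·J = 0.274·(2250 + J)
(0.392 − 0.274)·J = 0.274×2250 − 540 = 76.5
J = 76.5 / 0.118 = 648.31 tonne/day

648.3 tonne/day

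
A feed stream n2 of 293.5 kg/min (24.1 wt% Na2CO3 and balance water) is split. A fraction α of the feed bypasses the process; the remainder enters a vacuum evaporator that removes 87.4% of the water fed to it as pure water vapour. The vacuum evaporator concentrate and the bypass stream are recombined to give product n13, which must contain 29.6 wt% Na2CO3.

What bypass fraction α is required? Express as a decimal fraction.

All 293.5×0.241 = 70.733 kg/min of Na2CO3 reaches n13, so n13 = 70.733/0.296 = 238.96 kg/min and vapour = 54.535 kg/min.
The evaporator receives (1−α)·293.5 of feed at 0.759 water and removes 0.874 of that water:
0.874×0.759×(1−α)×293.5 = 54.535
(1−α) = 54.535/194.7 = 0.2801;  α = 0.7199.

0.720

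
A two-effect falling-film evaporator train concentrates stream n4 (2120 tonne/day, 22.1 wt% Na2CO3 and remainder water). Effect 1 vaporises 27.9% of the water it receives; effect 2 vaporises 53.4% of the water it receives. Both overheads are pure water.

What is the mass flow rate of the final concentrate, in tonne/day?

water in feed = 2120×0.779 = 1651.5 tonne/day.
After stage 1: water left = (1−0.279)×1651.5 = 1190.7; stream total = 1659.2 tonne/day.
After stage 2: water left = (1−0.534)×1190.7 = 554.87; final concentrate = 1023.4 tonne/day.

1023 tonne/day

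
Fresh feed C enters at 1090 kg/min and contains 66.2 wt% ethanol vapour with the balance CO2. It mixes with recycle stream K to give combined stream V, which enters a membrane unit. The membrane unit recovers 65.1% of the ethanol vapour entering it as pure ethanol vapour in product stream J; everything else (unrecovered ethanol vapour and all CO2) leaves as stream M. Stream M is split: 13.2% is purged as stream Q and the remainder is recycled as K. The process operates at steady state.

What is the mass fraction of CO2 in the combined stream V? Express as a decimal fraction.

0.729

CO2 enters only via C and leaves only via the purge: 1090×0.338 = 0.132×(CO2 in M), and the membrane unit passes all CO2, so CO2 in V = CO2 in M = 2791.1 kg/min.
ethanol vapour in V: m_A = 1090×0.662 + (1−0.132)·(1−0.651)·m_A, so m_A = 721.58/0.6971 = 1035.2 kg/min.
V = 1035.2 + 2791.1 = 3826.2 kg/min.
CO2 fraction in V = 2791.1/3826.2 = 0.729.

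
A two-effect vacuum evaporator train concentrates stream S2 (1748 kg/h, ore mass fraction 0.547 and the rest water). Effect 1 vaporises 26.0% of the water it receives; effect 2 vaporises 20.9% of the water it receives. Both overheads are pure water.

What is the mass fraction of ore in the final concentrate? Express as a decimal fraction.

water in feed = 1748×0.453 = 791.84 kg/h.
After stage 1: water left = (1−0.260)×791.84 = 585.96; stream total = 1542.1 kg/h.
After stage 2: water left = (1−0.209)×585.96 = 463.5; final concentrate = 1419.7 kg/h.
ore fraction = 956.16/1419.7 = 0.674.

0.674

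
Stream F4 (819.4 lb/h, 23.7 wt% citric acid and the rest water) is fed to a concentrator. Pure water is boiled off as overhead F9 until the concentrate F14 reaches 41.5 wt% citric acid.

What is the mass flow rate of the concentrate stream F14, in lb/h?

citric acid is conserved: 819.4×0.237 = 194.2 lb/h all reports to the concentrate.
Concentrate = 194.2/(target fraction) = 467.95 lb/h.

467.9 lb/h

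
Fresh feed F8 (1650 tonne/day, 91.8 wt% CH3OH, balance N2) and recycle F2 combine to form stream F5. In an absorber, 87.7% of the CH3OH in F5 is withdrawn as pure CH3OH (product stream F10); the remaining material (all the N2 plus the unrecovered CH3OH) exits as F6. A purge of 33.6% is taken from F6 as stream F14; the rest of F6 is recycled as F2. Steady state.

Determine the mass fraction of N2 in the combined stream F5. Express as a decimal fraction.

N2 enters only via F8 and leaves only via the purge: 1650×0.082 = 0.336×(N2 in F6), and the absorber passes all N2, so N2 in F5 = N2 in F6 = 402.68 tonne/day.
CH3OH in F5: m_A = 1650×0.918 + (1−0.336)·(1−0.877)·m_A, so m_A = 1514.7/0.9183 = 1649.4 tonne/day.
F5 = 1649.4 + 402.68 = 2052.1 tonne/day.
N2 fraction in F5 = 402.68/2052.1 = 0.196.

0.196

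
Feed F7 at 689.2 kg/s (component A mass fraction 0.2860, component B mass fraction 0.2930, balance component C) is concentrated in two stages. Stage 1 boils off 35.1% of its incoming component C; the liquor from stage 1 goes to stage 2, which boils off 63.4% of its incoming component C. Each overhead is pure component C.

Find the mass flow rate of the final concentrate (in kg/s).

468 kg/s

component C in feed = 689.2×0.421 = 290.15 kg/s.
After stage 1: component C left = (1−0.351)×290.15 = 188.31; stream total = 587.36 kg/s.
After stage 2: component C left = (1−0.634)×188.31 = 68.921; final concentrate = 467.97 kg/s.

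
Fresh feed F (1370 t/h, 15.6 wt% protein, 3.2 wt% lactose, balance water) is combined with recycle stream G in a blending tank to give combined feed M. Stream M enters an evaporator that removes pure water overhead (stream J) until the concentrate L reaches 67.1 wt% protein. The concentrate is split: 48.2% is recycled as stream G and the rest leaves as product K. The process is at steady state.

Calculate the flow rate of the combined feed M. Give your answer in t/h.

1666 t/h

Overall protein balance (none leaves overhead): protein in fresh feed = protein in product, i.e. 1370×0.156 = (1−0.482)·L·0.671.
L = 213.72/(0.671×0.518) = 614.88 t/h.
Recycle G = 0.482×614.88 = 296.37 t/h.
Combined feed M = 1370 + 296.37 = 1666.4 t/h.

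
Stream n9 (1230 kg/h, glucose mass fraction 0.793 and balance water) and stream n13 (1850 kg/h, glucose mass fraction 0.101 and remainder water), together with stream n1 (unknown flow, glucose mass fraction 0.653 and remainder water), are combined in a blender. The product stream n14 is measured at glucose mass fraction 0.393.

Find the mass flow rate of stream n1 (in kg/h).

185.4 kg/h

Let n1 be the unknown flow. Total out = 3080 + n1.
glucose balance: 1162.2 + 0.653·n1 = 0.393·(3080 + n1)
(0.653 − 0.393)·n1 = 0.393×3080 − 1162.2 = 48.2
n1 = 48.2 / 0.260 = 185.38 kg/h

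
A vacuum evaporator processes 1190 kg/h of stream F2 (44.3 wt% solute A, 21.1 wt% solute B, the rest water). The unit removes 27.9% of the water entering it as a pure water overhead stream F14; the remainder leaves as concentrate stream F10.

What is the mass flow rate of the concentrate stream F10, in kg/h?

1075 kg/h

water entering = 1190×0.346 = 411.74 kg/h; overhead removed = 0.279×411.74 = 114.88 kg/h.
Concentrate = 1190 − 114.88 = 1075.1 kg/h.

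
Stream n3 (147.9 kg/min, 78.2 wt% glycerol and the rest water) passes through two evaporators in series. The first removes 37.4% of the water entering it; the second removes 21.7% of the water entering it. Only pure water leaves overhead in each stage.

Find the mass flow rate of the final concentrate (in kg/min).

water in feed = 147.9×0.218 = 32.242 kg/min.
After stage 1: water left = (1−0.374)×32.242 = 20.184; stream total = 135.84 kg/min.
After stage 2: water left = (1−0.217)×20.184 = 15.804; final concentrate = 131.46 kg/min.

131.5 kg/min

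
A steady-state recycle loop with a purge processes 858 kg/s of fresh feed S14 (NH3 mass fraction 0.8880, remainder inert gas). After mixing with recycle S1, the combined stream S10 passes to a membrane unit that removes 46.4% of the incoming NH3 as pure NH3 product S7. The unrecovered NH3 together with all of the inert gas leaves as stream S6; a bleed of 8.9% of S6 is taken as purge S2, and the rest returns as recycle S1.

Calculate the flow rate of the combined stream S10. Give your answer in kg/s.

2569 kg/s

inert gas enters only via S14 and leaves only via the purge: 858×0.112 = 0.089×(inert gas in S6), and the membrane unit passes all inert gas, so inert gas in S10 = inert gas in S6 = 1079.7 kg/s.
NH3 in S10: m_A = 858×0.888 + (1−0.089)·(1−0.464)·m_A, so m_A = 761.9/0.5117 = 1489 kg/s.
S10 = 1489 + 1079.7 = 2568.7 kg/s.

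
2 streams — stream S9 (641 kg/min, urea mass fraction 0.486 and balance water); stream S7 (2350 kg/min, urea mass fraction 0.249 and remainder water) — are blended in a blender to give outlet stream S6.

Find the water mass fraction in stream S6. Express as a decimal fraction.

0.700

Total flow out = 641 + 2350 = 2991 kg/min.
water in = 641×0.514 + 2350×0.751 = 2094.3 kg/min.
water mass fraction in S6 = 2094.3/2991 = 0.700.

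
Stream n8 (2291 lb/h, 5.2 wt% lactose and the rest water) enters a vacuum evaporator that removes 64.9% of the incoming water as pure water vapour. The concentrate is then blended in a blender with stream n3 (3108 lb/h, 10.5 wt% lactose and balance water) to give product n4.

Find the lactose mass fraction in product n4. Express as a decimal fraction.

Vapour removed = 0.649×0.948×2291 = 1409.5 lb/h; concentrate = 881.46 lb/h.
lactose reaching the mixer = 119.13 (from concentrate) + 3108×0.105 = 445.47 lb/h.
Product flow = 881.46 + 3108 = 3989.5 lb/h; lactose fraction = 0.112.

0.112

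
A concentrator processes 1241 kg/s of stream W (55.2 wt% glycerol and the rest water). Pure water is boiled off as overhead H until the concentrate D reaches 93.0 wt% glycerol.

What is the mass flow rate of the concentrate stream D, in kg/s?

glycerol is conserved: 1241×0.552 = 685.03 kg/s all reports to the concentrate.
Concentrate = 685.03/(target fraction) = 736.59 kg/s.

736.6 kg/s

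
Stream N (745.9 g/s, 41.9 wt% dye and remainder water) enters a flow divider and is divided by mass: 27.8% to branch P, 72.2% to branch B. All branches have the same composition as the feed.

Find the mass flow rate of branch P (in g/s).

Branch P flow = 0.278×745.9 = 207.36 g/s.

207.4 g/s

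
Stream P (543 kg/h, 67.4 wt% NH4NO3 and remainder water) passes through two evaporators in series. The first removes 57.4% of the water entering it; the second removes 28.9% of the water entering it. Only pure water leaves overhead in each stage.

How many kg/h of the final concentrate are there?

419.6 kg/h

water in feed = 543×0.326 = 177.02 kg/h.
After stage 1: water left = (1−0.574)×177.02 = 75.41; stream total = 441.39 kg/h.
After stage 2: water left = (1−0.289)×75.41 = 53.616; final concentrate = 419.6 kg/h.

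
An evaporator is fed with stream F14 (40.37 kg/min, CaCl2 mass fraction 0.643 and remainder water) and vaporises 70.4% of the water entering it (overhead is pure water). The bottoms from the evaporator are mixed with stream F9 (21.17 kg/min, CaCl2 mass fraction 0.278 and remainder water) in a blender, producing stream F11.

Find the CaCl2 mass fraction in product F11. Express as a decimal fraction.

0.620

Vapour removed = 0.704×0.357×40.37 = 10.146 kg/min; concentrate = 30.224 kg/min.
CaCl2 reaching the mixer = 25.958 (from concentrate) + 21.17×0.278 = 31.843 kg/min.
Product flow = 30.224 + 21.17 = 51.394 kg/min; CaCl2 fraction = 0.620.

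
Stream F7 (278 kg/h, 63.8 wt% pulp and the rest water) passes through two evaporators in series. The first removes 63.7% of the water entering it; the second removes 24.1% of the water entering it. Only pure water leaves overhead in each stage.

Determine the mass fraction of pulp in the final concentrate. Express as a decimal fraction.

0.8648

water in feed = 278×0.362 = 100.64 kg/h.
After stage 1: water left = (1−0.637)×100.64 = 36.531; stream total = 213.89 kg/h.
After stage 2: water left = (1−0.241)×36.531 = 27.727; final concentrate = 205.09 kg/h.
pulp fraction = 177.36/205.09 = 0.8648.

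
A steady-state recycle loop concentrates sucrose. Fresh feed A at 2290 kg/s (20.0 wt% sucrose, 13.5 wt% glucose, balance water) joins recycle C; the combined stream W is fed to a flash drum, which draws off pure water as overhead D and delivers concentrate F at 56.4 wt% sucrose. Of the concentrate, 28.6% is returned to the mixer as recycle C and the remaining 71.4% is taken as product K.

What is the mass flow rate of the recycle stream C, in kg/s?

Overall sucrose balance (none leaves overhead): sucrose in fresh feed = sucrose in product, i.e. 2290×0.200 = (1−0.286)·F·0.564.
F = 458/(0.564×0.714) = 1137.3 kg/s.
Recycle C = 0.286×1137.3 = 325.28 kg/s.

325.3 kg/s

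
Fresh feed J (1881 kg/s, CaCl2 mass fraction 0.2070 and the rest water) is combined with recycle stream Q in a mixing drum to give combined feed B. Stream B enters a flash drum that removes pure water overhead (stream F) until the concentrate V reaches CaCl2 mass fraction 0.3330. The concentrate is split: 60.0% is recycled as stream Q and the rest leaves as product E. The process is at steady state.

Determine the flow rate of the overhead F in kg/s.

711.7 kg/s

Overall CaCl2 balance (none leaves overhead): CaCl2 in fresh feed = CaCl2 in product, i.e. 1881×0.207 = (1−0.600)·V·0.333.
V = 389.37/(0.333×0.400) = 2923.2 kg/s.
Recycle Q = 0.600×2923.2 = 1753.9 kg/s.
Combined feed B = 1881 + 1753.9 = 3634.9 kg/s.
Overhead F = B − V = 3634.9 − 2923.2 = 711.73 kg/s.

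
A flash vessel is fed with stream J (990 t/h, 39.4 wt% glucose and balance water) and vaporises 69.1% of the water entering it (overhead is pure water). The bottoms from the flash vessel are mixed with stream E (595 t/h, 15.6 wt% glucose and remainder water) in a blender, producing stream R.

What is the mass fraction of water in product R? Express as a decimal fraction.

0.587

Vapour removed = 0.691×0.606×990 = 414.56 t/h; concentrate = 575.44 t/h.
water reaching the mixer = 185.38 (from concentrate) + 595×0.844 = 687.56 t/h.
Product flow = 575.44 + 595 = 1170.4 t/h; water fraction = 0.587.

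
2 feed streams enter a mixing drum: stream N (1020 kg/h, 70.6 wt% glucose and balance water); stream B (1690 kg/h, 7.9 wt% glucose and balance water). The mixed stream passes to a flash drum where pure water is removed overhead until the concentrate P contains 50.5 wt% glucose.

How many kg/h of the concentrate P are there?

1690 kg/h

glucose entering = 1020×0.706 + 1690×0.079 = 853.63 kg/h.
All glucose reports to P, so P = 853.63/0.505 = 1690.4 kg/h.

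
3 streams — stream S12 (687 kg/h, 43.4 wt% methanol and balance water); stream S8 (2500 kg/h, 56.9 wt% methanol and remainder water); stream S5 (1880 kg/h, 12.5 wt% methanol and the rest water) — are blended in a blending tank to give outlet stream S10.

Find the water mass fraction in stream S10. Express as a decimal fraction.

0.6140

Total flow out = 687 + 2500 + 1880 = 5067 kg/h.
water in = 687×0.566 + 2500×0.431 + 1880×0.875 = 3111.3 kg/h.
water mass fraction in S10 = 3111.3/5067 = 0.6140.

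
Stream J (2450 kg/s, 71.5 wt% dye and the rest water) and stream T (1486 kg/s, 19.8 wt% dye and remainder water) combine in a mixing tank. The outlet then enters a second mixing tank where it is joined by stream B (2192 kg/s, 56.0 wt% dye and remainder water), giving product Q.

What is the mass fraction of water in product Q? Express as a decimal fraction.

0.4658

Overall, product flow = 6128 kg/s.
water in = 2450×0.285 + 1486×0.802 + 2192×0.440 = 2854.5 kg/s.
water fraction in Q = 0.4658.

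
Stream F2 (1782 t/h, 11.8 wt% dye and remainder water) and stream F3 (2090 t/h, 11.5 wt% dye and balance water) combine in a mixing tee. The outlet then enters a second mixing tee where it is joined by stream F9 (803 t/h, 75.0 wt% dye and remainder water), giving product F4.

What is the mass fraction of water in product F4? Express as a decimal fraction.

0.775

Overall, product flow = 4675 t/h.
water in = 1782×0.882 + 2090×0.885 + 803×0.250 = 3622.1 t/h.
water fraction in F4 = 0.775.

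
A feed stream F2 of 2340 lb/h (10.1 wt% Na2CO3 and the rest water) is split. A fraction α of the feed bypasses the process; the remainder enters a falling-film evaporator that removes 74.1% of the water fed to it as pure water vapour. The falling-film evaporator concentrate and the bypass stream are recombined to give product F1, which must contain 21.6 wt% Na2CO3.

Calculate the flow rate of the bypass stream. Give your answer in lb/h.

All 2340×0.101 = 236.34 lb/h of Na2CO3 reaches F1, so F1 = 236.34/0.216 = 1094.2 lb/h and vapour = 1245.8 lb/h.
The evaporator receives (1−α)·2340 of feed at 0.899 water and removes 0.741 of that water:
0.741×0.899×(1−α)×2340 = 1245.8
(1−α) = 1245.8/1558.8 = 0.7992;  α = 0.2008.
Bypass flow = 0.2008×2340 = 469.83 lb/h.

469.8 lb/h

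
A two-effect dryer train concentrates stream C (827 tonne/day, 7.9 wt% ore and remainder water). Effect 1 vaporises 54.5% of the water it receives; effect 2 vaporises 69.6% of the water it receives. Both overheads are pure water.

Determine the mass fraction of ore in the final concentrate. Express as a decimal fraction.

0.383

water in feed = 827×0.921 = 761.67 tonne/day.
After stage 1: water left = (1−0.545)×761.67 = 346.56; stream total = 411.89 tonne/day.
After stage 2: water left = (1−0.696)×346.56 = 105.35; final concentrate = 170.69 tonne/day.
ore fraction = 65.333/170.69 = 0.383.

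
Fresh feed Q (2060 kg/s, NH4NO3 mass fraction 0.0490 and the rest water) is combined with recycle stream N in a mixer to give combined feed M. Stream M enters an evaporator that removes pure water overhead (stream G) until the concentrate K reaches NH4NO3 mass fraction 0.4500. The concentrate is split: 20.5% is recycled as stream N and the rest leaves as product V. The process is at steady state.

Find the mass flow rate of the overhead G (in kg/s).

Overall NH4NO3 balance (none leaves overhead): NH4NO3 in fresh feed = NH4NO3 in product, i.e. 2060×0.049 = (1−0.205)·K·0.450.
K = 100.94/(0.450×0.795) = 282.15 kg/s.
Recycle N = 0.205×282.15 = 57.841 kg/s.
Combined feed M = 2060 + 57.841 = 2117.8 kg/s.
Overhead G = M − K = 2117.8 − 282.15 = 1835.7 kg/s.

1836 kg/s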